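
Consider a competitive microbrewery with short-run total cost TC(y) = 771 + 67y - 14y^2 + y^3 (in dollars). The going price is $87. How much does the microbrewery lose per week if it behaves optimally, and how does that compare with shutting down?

Profit = -$171 at y = 10

AVC = 67 - 14y + y^2; min AVC = $18 at y = 7. Since P = $87 ≥ min AVC, the firm produces.
MC = 67 - 28y + 3y^2. Setting P = MC and taking the root on the rising branch gives y* = 10.
TR = 87·10 = 870. TC = 771 + 270 = 1041. Profit = 870 − 1041 = -$171.
By producing, the firm covers all variable cost plus $600 of fixed cost; shutting down would lose the full $771.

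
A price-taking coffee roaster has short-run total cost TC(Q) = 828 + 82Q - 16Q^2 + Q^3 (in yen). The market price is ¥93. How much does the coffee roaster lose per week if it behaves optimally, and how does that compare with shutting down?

AVC = 82 - 16Q + Q^2; min AVC = ¥18 at Q = 8. Since P = ¥93 ≥ min AVC, the firm produces.
With MC = 82 - 32Q + 3Q^2, P = MC on the upward-sloping part at Q* = 11.
TR = 93·11 = 1023. TC = 828 + 297 = 1125. Profit = 1023 − 1125 = -¥102.
By producing, the firm covers all variable cost plus ¥726 of fixed cost; shutting down would lose the full ¥828.

Profit = -¥102 at Q = 11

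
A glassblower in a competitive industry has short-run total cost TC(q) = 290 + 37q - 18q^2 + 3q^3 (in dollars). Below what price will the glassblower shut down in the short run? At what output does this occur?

$10 per unit, at q = 3

The firm shuts down when price falls below the minimum of average variable cost. AVC = VC/q = 37 - 18q + 3q^2.
dAVC/dq = -18 + 6q = 0 gives q = 3. min AVC = 37 - 18·3 + 3·3^2 = 10.
For P < $10 the firm produces nothing.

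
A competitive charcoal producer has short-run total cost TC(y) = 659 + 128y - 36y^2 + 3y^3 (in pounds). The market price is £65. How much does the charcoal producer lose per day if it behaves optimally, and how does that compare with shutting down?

Profit = -£365 at y = 7

AVC = 128 - 36y + 3y^2; min AVC = £20 at y = 6. Since P = £65 ≥ min AVC, the firm produces.
With MC = 128 - 72y + 9y^2, P = MC on the upward-sloping part at y* = 7.
TR = 65·7 = 455. TC = 659 + 161 = 820. Profit = 455 − 820 = -£365.
That loss of £365 beats the £659 the firm would lose by shutting down; producing recovers £294 of fixed cost.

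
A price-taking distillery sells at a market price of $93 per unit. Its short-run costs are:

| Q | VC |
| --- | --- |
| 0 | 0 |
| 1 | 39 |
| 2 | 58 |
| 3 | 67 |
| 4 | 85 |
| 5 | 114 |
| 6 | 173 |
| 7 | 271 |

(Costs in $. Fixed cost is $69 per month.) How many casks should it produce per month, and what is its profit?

Q = 6; profit = $316

Profit at each row (π = 93Q − TC): Q=0: -69; Q=1: -15; Q=2: 59; Q=3: 143; Q=4: 218; Q=5: 282; Q=6: 316; Q=7: 311.
Profit is maximized at Q = 6. AVC there is 173/6 = $28.83 ≤ P, so producing beats shutting down (which would give -$69).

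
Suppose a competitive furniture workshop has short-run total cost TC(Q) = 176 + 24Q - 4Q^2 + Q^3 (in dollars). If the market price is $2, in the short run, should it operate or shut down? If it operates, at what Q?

Shut down

Variable cost is VC = 24Q - 4Q^2 + Q^3, so AVC = VC/Q = 24 - 4Q + Q^2 and MC = dTC/dQ = 24 - 8Q + 3Q^2.
The AVC parabola has its vertex at Q = 4/2 = 2, where AVC = 24 - 4·2 + 2^2 = $20.
P = $2 lies below min AVC = $20; no output level covers variable cost.
Shutting down limits the loss to fixed cost, $176.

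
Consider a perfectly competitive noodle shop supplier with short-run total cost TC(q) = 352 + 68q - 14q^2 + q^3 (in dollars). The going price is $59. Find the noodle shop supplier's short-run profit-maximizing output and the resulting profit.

AVC = 68 - 14q + q^2 has its minimum $19 at q = 7; price $59 clears that bar, so the firm operates.
MC = 68 - 28q + 3q^2. Setting P = MC and taking the root on the rising branch gives q* = 9.
TR = 59·9 = 531. TC = 352 + 207 = 559. Profit = 531 − 559 = -$28.
Shutting down would mean losing the fixed cost of $352, so operating at a loss of $28 is better by $324.

Profit = -$28 at q = 9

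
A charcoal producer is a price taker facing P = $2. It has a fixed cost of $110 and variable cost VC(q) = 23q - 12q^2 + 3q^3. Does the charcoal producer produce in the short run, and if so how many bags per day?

Variable cost is VC = 23q - 12q^2 + 3q^3, so AVC = VC/q = 23 - 12q + 3q^2 and MC = dTC/dq = 23 - 24q + 9q^2.
The AVC parabola has its vertex at q = 12/6 = 2, where AVC = 23 - 12·2 + 3·2^2 = $11.
Since P = $2 < min AVC = $11, price fails to cover variable cost at any output.
Best response: produce nothing and absorb the $110 fixed cost.

Shut down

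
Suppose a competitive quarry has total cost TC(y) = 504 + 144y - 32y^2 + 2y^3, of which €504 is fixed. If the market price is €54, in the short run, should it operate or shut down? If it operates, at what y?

From TC, MC = TC'(y) = 144 - 64y + 6y^2 and AVC = VC/y = 144 - 32y + 2y^2.
AVC hits its minimum where MC = AVC, at y = 8, giving min AVC = 144 - 32·8 + 2·8^2 = €16.
Because €54 ≥ €16, revenue can cover variable cost; the firm operates.
Set P = MC: 54 = 144 - 64y + 6y^2 → 90 - 64y + 6y^2 = 0. The roots are y = 5/3 and y = 9; the profit-maximizing output is on the rising part of MC, so y* = 9.
Check: AVC at y = 9 is €18 ≤ P, so revenue covers variable cost.
Profit = P·y − TC = 54·9 − 666 = -€180, a loss, but smaller than the €504 fixed cost the firm would lose by shutting down.

Produce at y = 9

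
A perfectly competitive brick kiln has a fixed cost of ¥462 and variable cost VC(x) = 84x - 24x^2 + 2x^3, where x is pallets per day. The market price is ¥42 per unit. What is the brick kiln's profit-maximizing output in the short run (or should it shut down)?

Produce at x = 7

Strip out fixed cost: VC = 84x - 24x^2 + 2x^3. Then AVC = 84 - 24x + 2x^2 and MC = 84 - 48x + 6x^2.
AVC is minimized where dAVC/dx = -24 + 4x = 0, at x = 6; min AVC = 84 - 24·6 + 2·6^2 = ¥12.
P = ¥42 exceeds min AVC = ¥12, so the firm stays open.
Set P = MC: 42 = 84 - 48x + 6x^2 → 42 - 48x + 6x^2 = 0. The roots are x = 1 and x = 7; the profit-maximizing output is on the rising part of MC, so x* = 7.
Check: AVC at x = 7 is ¥14 ≤ P, so revenue covers variable cost.
Profit = P·x − TC = 42·7 − 560 = -¥266, a loss, but smaller than the ¥462 fixed cost the firm would lose by shutting down.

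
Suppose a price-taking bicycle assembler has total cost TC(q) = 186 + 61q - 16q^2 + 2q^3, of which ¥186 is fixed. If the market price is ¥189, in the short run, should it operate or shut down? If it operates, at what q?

Produce at q = 8

Variable cost is VC = 61q - 16q^2 + 2q^3, so AVC = VC/q = 61 - 16q + 2q^2 and MC = dTC/dq = 61 - 32q + 6q^2.
AVC is minimized where dAVC/dq = -16 + 4q = 0, at q = 4; min AVC = 61 - 16·4 + 2·4^2 = ¥29.
Since P = ¥189 ≥ min AVC = ¥29, price covers variable cost and the firm should produce.
Solving P = MC: -128 - 32q + 6q^2 = 0 ⇒ q = -8/3 or 8. On the upward-sloping branch, q* = 8.
Check: AVC at q = 8 is ¥61 ≤ P, so revenue covers variable cost.
Profit = P·q − TC = 189·8 − 674 = ¥838.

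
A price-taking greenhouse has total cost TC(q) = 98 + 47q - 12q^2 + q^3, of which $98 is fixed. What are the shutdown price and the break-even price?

Shutdown price = min AVC. AVC = 47 - 12q + q^2, with vertex at q = 6 and minimum $11.
ATC = 98/q + 47 - 12q + q^2. Setting dATC/dq = −98/q^2 − 12 + 2q = 0 gives q = 7 (since 2·7^3 − 12·7^2 = 98).
min ATC = 98/7 + 47 − 12·7 + 7^2 = $26. That is the break-even price.
For $11 ≤ P < $26 the firm produces at a loss; below $11 it shuts down.

Shutdown price = $11; break-even price = $26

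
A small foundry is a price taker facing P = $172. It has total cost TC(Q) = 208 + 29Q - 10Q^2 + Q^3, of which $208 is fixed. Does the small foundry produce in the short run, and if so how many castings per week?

From TC, MC = TC'(Q) = 29 - 20Q + 3Q^2 and AVC = VC/Q = 29 - 10Q + Q^2.
AVC is minimized where dAVC/dQ = -10 + 2Q = 0, at Q = 5; min AVC = 29 - 10·5 + 5^2 = $4.
P = $172 exceeds min AVC = $4, so the firm stays open.
Set P = MC: 172 = 29 - 20Q + 3Q^2 → -143 - 20Q + 3Q^2 = 0. The roots are Q = -13/3 and Q = 11; the profit-maximizing output is on the rising part of MC, so Q* = 11.
Check: AVC at Q = 11 is $40 ≤ P, so revenue covers variable cost.
Profit = P·Q − TC = 172·11 − 648 = $1244.

Produce at Q = 11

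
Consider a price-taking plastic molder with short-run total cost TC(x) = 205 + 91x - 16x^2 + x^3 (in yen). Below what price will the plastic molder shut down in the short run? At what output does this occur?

¥27 per unit, at x = 8

Short-run supply begins at min AVC. From VC = 91x - 16x^2 + x^3, AVC = 91 - 16x + x^2.
dAVC/dx = -16 + 2x = 0 gives x = 8. min AVC = 91 - 16·8 + 8^2 = 27.
For P < ¥27 the firm produces nothing.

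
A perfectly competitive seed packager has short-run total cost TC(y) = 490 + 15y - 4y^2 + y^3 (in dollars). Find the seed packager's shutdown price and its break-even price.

Shutdown price = min AVC. AVC = 15 - 4y + y^2, with vertex at y = 2 and minimum $11.
ATC = 490/y + 15 - 4y + y^2. Setting dATC/dy = −490/y^2 − 4 + 2y = 0 gives y = 7 (since 2·7^3 − 4·7^2 = 490).
min ATC = 490/7 + 15 − 4·7 + 7^2 = $106. That is the break-even price.
For $11 ≤ P < $106 the firm produces at a loss; below $11 it shuts down.

Shutdown price = $11; break-even price = $106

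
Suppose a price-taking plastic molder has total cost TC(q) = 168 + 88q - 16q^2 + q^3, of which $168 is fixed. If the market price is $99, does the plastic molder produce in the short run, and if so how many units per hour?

From TC, MC = TC'(q) = 88 - 32q + 3q^2 and AVC = VC/q = 88 - 16q + q^2.
AVC is minimized where dAVC/dq = -16 + 2q = 0, at q = 8; min AVC = 88 - 16·8 + 8^2 = $24.
P = $99 exceeds min AVC = $24, so the firm stays open.
Solving P = MC: -11 - 32q + 3q^2 = 0 ⇒ q = -1/3 or 11. On the upward-sloping branch, q* = 11.
Check: AVC at q = 11 is $33 ≤ P, so revenue covers variable cost.
Profit = P·q − TC = 99·11 − 531 = $558.

Produce at q = 11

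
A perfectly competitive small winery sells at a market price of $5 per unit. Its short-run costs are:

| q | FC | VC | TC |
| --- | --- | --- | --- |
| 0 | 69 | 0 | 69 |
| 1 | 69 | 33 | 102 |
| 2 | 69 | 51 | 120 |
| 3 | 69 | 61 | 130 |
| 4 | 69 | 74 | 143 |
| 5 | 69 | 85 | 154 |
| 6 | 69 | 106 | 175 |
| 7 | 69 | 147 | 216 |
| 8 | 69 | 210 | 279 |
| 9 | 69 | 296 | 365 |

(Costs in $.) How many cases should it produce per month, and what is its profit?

q = 0 (shut down); profit = -$69

Tabulate TR − TC: q=0: -69; q=1: -97; q=2: -110; q=3: -115; q=4: -123; q=5: -129; q=6: -145; q=7: -181; q=8: -239; q=9: -320.
Profit is highest at q = 0. Equivalently, the lowest AVC in the table is 85/5 ≈ $17 at q = 5, and P = $5 falls below it — price never covers variable cost, so the firm shuts down and loses only its fixed cost.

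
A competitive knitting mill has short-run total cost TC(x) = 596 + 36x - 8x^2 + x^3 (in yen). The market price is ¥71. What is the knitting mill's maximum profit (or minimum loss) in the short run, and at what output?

Profit = -¥302 at x = 7

AVC = 36 - 8x + x^2 has its minimum ¥20 at x = 4; price ¥71 clears that bar, so the firm operates.
With MC = 36 - 16x + 3x^2, P = MC on the upward-sloping part at x* = 7.
TR = 71·7 = 497. TC = 596 + 203 = 799. Profit = 497 − 799 = -¥302.
That loss of ¥302 beats the ¥596 the firm would lose by shutting down; producing recovers ¥294 of fixed cost.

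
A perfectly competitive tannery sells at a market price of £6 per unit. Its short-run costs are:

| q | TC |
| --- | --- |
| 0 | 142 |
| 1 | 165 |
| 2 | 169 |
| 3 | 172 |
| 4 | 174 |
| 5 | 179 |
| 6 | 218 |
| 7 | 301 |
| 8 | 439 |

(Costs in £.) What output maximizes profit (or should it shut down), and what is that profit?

Profit at each row (π = 6q − TC): q=0: -142; q=1: -159; q=2: -157; q=3: -154; q=4: -150; q=5: -149; q=6: -182; q=7: -259; q=8: -391.
Profit is highest at q = 0. Equivalently, the lowest AVC in the table is 37/5 ≈ £7.40 at q = 5, and P = £6 falls below it — price never covers variable cost, so the firm shuts down and loses only its fixed cost.

q = 0 (shut down); profit = -£142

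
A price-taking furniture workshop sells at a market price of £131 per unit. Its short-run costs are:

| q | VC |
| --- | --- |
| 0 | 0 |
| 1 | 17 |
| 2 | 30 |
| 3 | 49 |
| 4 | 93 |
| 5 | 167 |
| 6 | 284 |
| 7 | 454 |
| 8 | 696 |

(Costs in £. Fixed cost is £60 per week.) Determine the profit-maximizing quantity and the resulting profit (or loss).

q = 6; profit = £442

Compute π = P·q − TC at each output: q=0: -60; q=1: 54; q=2: 172; q=3: 284; q=4: 371; q=5: 428; q=6: 442; q=7: 403; q=8: 292.
Profit is maximized at q = 6. AVC there is 284/6 = £47.33 ≤ P, so producing beats shutting down (which would give -£60).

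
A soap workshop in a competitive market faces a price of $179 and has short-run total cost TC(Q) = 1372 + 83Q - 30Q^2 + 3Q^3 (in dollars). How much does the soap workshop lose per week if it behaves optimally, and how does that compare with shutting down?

AVC = 83 - 30Q + 3Q^2 has its minimum $8 at Q = 5; price $179 clears that bar, so the firm operates.
With MC = 83 - 60Q + 9Q^2, P = MC on the upward-sloping part at Q* = 8.
TR = 179·8 = 1432. TC = 1372 + 280 = 1652. Profit = 1432 − 1652 = -$220.
That loss of $220 beats the $1372 the firm would lose by shutting down; producing recovers $1152 of fixed cost.

Profit = -$220 at Q = 8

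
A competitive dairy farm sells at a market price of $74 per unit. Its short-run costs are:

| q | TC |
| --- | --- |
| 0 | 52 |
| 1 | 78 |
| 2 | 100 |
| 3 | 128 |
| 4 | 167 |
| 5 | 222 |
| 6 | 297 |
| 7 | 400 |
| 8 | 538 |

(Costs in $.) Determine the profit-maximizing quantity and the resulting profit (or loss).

q = 5; profit = $148

Profit at each row (π = 74q − TC): q=0: -52; q=1: -4; q=2: 48; q=3: 94; q=4: 129; q=5: 148; q=6: 147; q=7: 118; q=8: 54.
Profit is maximized at q = 5. AVC there is 170/5 = $34 ≤ P, so producing beats shutting down (which would give -$52).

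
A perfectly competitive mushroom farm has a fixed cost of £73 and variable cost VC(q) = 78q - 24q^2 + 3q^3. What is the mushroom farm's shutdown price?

The shutdown price is the minimum of AVC. VC = 78q - 24q^2 + 3q^3, so AVC = 78 - 24q + 3q^2.
dAVC/dq = -24 + 6q = 0 gives q = 4. min AVC = 78 - 24·4 + 3·4^2 = 30.
The firm shuts down for any P below £30.

£30 per unit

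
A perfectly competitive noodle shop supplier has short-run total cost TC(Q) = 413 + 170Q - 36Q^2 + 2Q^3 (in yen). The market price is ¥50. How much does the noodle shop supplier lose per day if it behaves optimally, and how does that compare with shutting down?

AVC = 170 - 36Q + 2Q^2 has its minimum ¥8 at Q = 9; price ¥50 clears that bar, so the firm operates.
With MC = 170 - 72Q + 6Q^2, P = MC on the upward-sloping part at Q* = 10.
TR = 50·10 = 500. TC = 413 + 100 = 513. Profit = 500 − 513 = -¥13.
By producing, the firm covers all variable cost plus ¥400 of fixed cost; shutting down would lose the full ¥413.

Profit = -¥13 at Q = 10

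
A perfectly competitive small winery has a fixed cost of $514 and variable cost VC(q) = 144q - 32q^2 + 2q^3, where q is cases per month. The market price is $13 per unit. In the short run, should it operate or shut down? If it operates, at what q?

Strip out fixed cost: VC = 144q - 32q^2 + 2q^3. Then AVC = 144 - 32q + 2q^2 and MC = 144 - 64q + 6q^2.
The AVC parabola has its vertex at q = 32/4 = 8, where AVC = 144 - 32·8 + 2·8^2 = $16.
P = $13 lies below min AVC = $16; no output level covers variable cost.
The firm minimizes its loss by shutting down and losing only its fixed cost of $514.

Shut down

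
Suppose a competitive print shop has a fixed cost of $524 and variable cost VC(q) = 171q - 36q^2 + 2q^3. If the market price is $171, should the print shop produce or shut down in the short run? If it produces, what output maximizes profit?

Produce at q = 12

From TC, MC = TC'(q) = 171 - 72q + 6q^2 and AVC = VC/q = 171 - 36q + 2q^2.
AVC is minimized where dAVC/dq = -36 + 4q = 0, at q = 9; min AVC = 171 - 36·9 + 2·9^2 = $9.
P = $171 exceeds min AVC = $9, so the firm stays open.
Solving P = MC: -72q + 6q^2 = 0 ⇒ q = 0 or 12. On the upward-sloping branch, q* = 12.
Check: AVC at q = 12 is $27 ≤ P, so revenue covers variable cost.
Profit = P·q − TC = 171·12 − 848 = $1204.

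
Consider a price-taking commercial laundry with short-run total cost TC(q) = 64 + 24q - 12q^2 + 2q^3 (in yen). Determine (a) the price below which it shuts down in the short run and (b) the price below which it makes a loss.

Shutdown price = ¥6; break-even price = ¥24

AVC = 24 - 12q + 2q^2; minimized at q = 3, giving min AVC = ¥6. That is the shutdown price.
ATC = 64/q + 24 - 12q + 2q^2. Setting dATC/dq = −64/q^2 − 12 + 4q = 0 gives q = 4 (since 4·4^3 − 12·4^2 = 64).
min ATC = 64/4 + 24 − 12·4 + 2·4^2 = ¥24. That is the break-even price.
Between these two prices the firm operates at a loss; above ¥24 it earns a profit.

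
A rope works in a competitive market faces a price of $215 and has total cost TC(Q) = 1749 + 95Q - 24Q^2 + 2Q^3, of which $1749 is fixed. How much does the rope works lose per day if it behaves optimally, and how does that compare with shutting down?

AVC = 95 - 24Q + 2Q^2 has its minimum $23 at Q = 6; price $215 clears that bar, so the firm operates.
With MC = 95 - 48Q + 6Q^2, P = MC on the upward-sloping part at Q* = 10.
TR = 215·10 = 2150. TC = 1749 + 550 = 2299. Profit = 2150 − 2299 = -$149.
By producing, the firm covers all variable cost plus $1600 of fixed cost; shutting down would lose the full $1749.

Profit = -$149 at Q = 10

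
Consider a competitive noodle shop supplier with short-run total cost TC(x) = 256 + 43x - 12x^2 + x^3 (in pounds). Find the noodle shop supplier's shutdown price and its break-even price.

AVC = 43 - 12x + x^2; minimized at x = 6, giving min AVC = £7. That is the shutdown price.
ATC = 256/x + 43 - 12x + x^2. Setting dATC/dx = −256/x^2 − 12 + 2x = 0 gives x = 8 (since 2·8^3 − 12·8^2 = 256).
min ATC = 256/8 + 43 − 12·8 + 8^2 = £43. That is the break-even price.
Between these two prices the firm operates at a loss; above £43 it earns a profit.

Shutdown price = £7; break-even price = £43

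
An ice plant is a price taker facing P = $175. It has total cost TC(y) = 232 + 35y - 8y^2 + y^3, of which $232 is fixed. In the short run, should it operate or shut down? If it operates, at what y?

From TC, MC = TC'(y) = 35 - 16y + 3y^2 and AVC = VC/y = 35 - 8y + y^2.
AVC hits its minimum where MC = AVC, at y = 4, giving min AVC = 35 - 8·4 + 4^2 = $19.
P = $175 exceeds min AVC = $19, so the firm stays open.
Solving P = MC: -140 - 16y + 3y^2 = 0 ⇒ y = -14/3 or 10. On the upward-sloping branch, y* = 10.
Check: AVC at y = 10 is $55 ≤ P, so revenue covers variable cost.
Profit = P·y − TC = 175·10 − 782 = $968.

Produce at y = 10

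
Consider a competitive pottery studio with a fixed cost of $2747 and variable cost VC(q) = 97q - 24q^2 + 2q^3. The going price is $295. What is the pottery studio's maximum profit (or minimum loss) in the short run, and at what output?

AVC = 97 - 24q + 2q^2 has its minimum $25 at q = 6; price $295 clears that bar, so the firm operates.
MC = 97 - 48q + 6q^2. Setting P = MC and taking the root on the rising branch gives q* = 11.
TR = 295·11 = 3245. TC = 2747 + 825 = 3572. Profit = 3245 − 3572 = -$327.
By producing, the firm covers all variable cost plus $2420 of fixed cost; shutting down would lose the full $2747.

Profit = -$327 at q = 11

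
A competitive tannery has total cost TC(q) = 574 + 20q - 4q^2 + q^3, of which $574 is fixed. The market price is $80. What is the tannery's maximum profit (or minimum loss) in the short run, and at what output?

Profit = -$286 at q = 6

AVC = 20 - 4q + q^2; min AVC = $16 at q = 2. Since P = $80 ≥ min AVC, the firm produces.
MC = 20 - 8q + 3q^2. Setting P = MC and taking the root on the rising branch gives q* = 6.
TR = 80·6 = 480. TC = 574 + 192 = 766. Profit = 480 − 766 = -$286.
That loss of $286 beats the $574 the firm would lose by shutting down; producing recovers $288 of fixed cost.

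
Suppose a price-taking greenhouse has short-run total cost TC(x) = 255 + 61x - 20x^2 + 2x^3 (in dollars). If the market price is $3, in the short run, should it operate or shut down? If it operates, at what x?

Shut down

Variable cost is VC = 61x - 20x^2 + 2x^3, so AVC = VC/x = 61 - 20x + 2x^2 and MC = dTC/dx = 61 - 40x + 6x^2.
AVC hits its minimum where MC = AVC, at x = 5, giving min AVC = 61 - 20·5 + 2·5^2 = $11.
Since P = $3 < min AVC = $11, price fails to cover variable cost at any output.
Shutting down limits the loss to fixed cost, $255.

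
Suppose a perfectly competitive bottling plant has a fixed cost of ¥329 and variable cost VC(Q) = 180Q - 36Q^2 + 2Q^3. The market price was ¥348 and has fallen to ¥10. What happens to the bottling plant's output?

Output falls from 14 to 0 (the firm shuts down)

MC = 180 - 72Q + 6Q^2; the shutdown threshold is min AVC = ¥18 (at Q = 9).
At P = ¥348 ≥ min AVC, set P = MC on the rising branch: Q = 14.
At P = ¥10 < min AVC = ¥18, price no longer covers variable cost at any output, so the firm shuts down: Q = 0.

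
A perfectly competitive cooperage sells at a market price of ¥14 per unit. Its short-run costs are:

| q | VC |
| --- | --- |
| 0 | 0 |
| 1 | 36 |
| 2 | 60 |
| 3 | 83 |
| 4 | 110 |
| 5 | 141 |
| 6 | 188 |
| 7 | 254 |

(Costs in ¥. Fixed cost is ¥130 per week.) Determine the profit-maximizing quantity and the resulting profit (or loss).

q = 0 (shut down); profit = -¥130

Compute π = P·q − TC at each output: q=0: -130; q=1: -152; q=2: -162; q=3: -171; q=4: -184; q=5: -201; q=6: -234; q=7: -286.
Profit is highest at q = 0. Equivalently, the lowest AVC in the table is 110/4 ≈ ¥27.50 at q = 4, and P = ¥14 falls below it — price never covers variable cost, so the firm shuts down and loses only its fixed cost.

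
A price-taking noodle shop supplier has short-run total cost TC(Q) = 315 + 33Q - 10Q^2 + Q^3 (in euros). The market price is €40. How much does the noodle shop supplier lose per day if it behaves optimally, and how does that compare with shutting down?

Profit = -€119 at Q = 7

AVC = 33 - 10Q + Q^2; min AVC = €8 at Q = 5. Since P = €40 ≥ min AVC, the firm produces.
With MC = 33 - 20Q + 3Q^2, P = MC on the upward-sloping part at Q* = 7.
TR = 40·7 = 280. TC = 315 + 84 = 399. Profit = 280 − 399 = -€119.
By producing, the firm covers all variable cost plus €196 of fixed cost; shutting down would lose the full €315.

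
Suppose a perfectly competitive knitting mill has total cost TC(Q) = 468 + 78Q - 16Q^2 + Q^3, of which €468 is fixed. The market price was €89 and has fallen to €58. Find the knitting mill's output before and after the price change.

MC = 78 - 32Q + 3Q^2; the shutdown threshold is min AVC = €14 (at Q = 8).
With P = €89 above the shutdown price, P = MC gives Q = 11.
At P = €58 ≥ min AVC, set P = MC: Q = 10. The firm stays open but cuts output.

Output falls from 11 to 10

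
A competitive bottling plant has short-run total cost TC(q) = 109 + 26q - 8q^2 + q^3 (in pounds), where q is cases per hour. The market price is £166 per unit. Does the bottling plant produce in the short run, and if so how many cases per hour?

From TC, MC = TC'(q) = 26 - 16q + 3q^2 and AVC = VC/q = 26 - 8q + q^2.
AVC is minimized where dAVC/dq = -8 + 2q = 0, at q = 4; min AVC = 26 - 8·4 + 4^2 = £10.
Because £166 ≥ £10, revenue can cover variable cost; the firm operates.
Set P = MC: 166 = 26 - 16q + 3q^2 → -140 - 16q + 3q^2 = 0. The roots are q = -14/3 and q = 10; the profit-maximizing output is on the rising part of MC, so q* = 10.
Check: AVC at q = 10 is £46 ≤ P, so revenue covers variable cost.
Profit = P·q − TC = 166·10 − 569 = £1091.

Produce at q = 10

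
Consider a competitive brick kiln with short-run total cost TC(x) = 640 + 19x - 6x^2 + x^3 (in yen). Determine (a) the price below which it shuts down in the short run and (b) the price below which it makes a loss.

AVC = 19 - 6x + x^2; minimized at x = 3, giving min AVC = ¥10. That is the shutdown price.
ATC = 640/x + 19 - 6x + x^2. Setting dATC/dx = −640/x^2 − 6 + 2x = 0 gives x = 8 (since 2·8^3 − 6·8^2 = 640).
min ATC = 640/8 + 19 − 6·8 + 8^2 = ¥115. That is the break-even price.
For ¥10 ≤ P < ¥115 the firm produces at a loss; below ¥10 it shuts down.

Shutdown price = ¥10; break-even price = ¥115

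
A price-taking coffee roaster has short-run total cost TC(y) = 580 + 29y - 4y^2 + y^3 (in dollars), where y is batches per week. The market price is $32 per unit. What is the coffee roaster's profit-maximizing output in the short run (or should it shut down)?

Produce at y = 3

From TC, MC = TC'(y) = 29 - 8y + 3y^2 and AVC = VC/y = 29 - 4y + y^2.
AVC is minimized where dAVC/dy = -4 + 2y = 0, at y = 2; min AVC = 29 - 4·2 + 2^2 = $25.
P = $32 exceeds min AVC = $25, so the firm stays open.
Solving P = MC: -3 - 8y + 3y^2 = 0 ⇒ y = -1/3 or 3. On the upward-sloping branch, y* = 3.
Check: AVC at y = 3 is $26 ≤ P, so revenue covers variable cost.
Profit = P·y − TC = 32·3 − 658 = -$562, a loss, but smaller than the $580 fixed cost the firm would lose by shutting down.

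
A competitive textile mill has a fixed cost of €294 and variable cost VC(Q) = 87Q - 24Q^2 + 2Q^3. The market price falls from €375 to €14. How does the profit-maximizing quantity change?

Output falls from 12 to 0 (the firm shuts down)

MC = 87 - 48Q + 6Q^2; the shutdown threshold is min AVC = €15 (at Q = 6).
At P = €375 ≥ min AVC, set P = MC on the rising branch: Q = 12.
At P = €14 < min AVC = €15, price no longer covers variable cost at any output, so the firm shuts down: Q = 0.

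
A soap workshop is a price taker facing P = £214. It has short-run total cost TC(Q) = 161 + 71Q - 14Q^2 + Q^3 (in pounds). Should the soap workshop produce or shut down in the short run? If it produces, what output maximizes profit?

Produce at Q = 13

Strip out fixed cost: VC = 71Q - 14Q^2 + Q^3. Then AVC = 71 - 14Q + Q^2 and MC = 71 - 28Q + 3Q^2.
AVC is minimized where dAVC/dQ = -14 + 2Q = 0, at Q = 7; min AVC = 71 - 14·7 + 7^2 = £22.
Because £214 ≥ £22, revenue can cover variable cost; the firm operates.
P = MC gives -143 - 28Q + 3Q^2 = 0, with roots -11/3 and 13. Take the larger (rising MC): Q* = 13.
Check: AVC at Q = 13 is £58 ≤ P, so revenue covers variable cost.
Profit = P·Q − TC = 214·13 − 915 = £1867.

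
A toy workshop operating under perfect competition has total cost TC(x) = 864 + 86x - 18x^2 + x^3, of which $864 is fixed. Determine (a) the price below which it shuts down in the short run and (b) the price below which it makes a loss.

Shutdown price = $5; break-even price = $86

AVC = 86 - 18x + x^2; minimized at x = 9, giving min AVC = $5. That is the shutdown price.
ATC = 864/x + 86 - 18x + x^2. Setting dATC/dx = −864/x^2 − 18 + 2x = 0 gives x = 12 (since 2·12^3 − 18·12^2 = 864).
min ATC = 864/12 + 86 − 18·12 + 12^2 = $86. That is the break-even price.
For $5 ≤ P < $86 the firm produces at a loss; below $5 it shuts down.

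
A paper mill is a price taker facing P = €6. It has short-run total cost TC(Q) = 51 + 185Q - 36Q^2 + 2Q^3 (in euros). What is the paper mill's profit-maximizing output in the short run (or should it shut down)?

Variable cost is VC = 185Q - 36Q^2 + 2Q^3, so AVC = VC/Q = 185 - 36Q + 2Q^2 and MC = dTC/dQ = 185 - 72Q + 6Q^2.
AVC hits its minimum where MC = AVC, at Q = 9, giving min AVC = 185 - 36·9 + 2·9^2 = €23.
Since P = €6 < min AVC = €23, price fails to cover variable cost at any output.
The firm minimizes its loss by shutting down and losing only its fixed cost of €51.

Shut down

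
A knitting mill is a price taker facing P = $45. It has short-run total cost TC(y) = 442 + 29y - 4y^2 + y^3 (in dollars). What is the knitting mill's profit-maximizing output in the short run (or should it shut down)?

Produce at y = 4

From TC, MC = TC'(y) = 29 - 8y + 3y^2 and AVC = VC/y = 29 - 4y + y^2.
The AVC parabola has its vertex at y = 4/2 = 2, where AVC = 29 - 4·2 + 2^2 = $25.
P = $45 exceeds min AVC = $25, so the firm stays open.
P = MC gives -16 - 8y + 3y^2 = 0, with roots -4/3 and 4. Take the larger (rising MC): y* = 4.
Check: AVC at y = 4 is $29 ≤ P, so revenue covers variable cost.
Profit = P·y − TC = 45·4 − 558 = -$378, a loss, but smaller than the $442 fixed cost the firm would lose by shutting down.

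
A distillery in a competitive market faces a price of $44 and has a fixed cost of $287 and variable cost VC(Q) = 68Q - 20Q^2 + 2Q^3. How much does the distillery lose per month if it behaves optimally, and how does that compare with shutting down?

AVC = 68 - 20Q + 2Q^2; min AVC = $18 at Q = 5. Since P = $44 ≥ min AVC, the firm produces.
With MC = 68 - 40Q + 6Q^2, P = MC on the upward-sloping part at Q* = 6.
TR = 44·6 = 264. TC = 287 + 120 = 407. Profit = 264 − 407 = -$143.
Shutting down would mean losing the fixed cost of $287, so operating at a loss of $143 is better by $144.

Profit = -$143 at Q = 6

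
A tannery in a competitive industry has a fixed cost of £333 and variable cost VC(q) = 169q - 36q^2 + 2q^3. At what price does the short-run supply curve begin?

£7 per unit

The shutdown price is the minimum of AVC. VC = 169q - 36q^2 + 2q^3, so AVC = 169 - 36q + 2q^2.
dAVC/dq = -36 + 4q = 0 gives q = 9. min AVC = 169 - 36·9 + 2·9^2 = 7.
The firm shuts down for any P below £7.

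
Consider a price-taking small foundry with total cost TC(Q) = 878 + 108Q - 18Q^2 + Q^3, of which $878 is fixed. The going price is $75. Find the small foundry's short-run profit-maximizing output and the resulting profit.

AVC = 108 - 18Q + Q^2; min AVC = $27 at Q = 9. Since P = $75 ≥ min AVC, the firm produces.
MC = 108 - 36Q + 3Q^2. Setting P = MC and taking the root on the rising branch gives Q* = 11.
TR = 75·11 = 825. TC = 878 + 341 = 1219. Profit = 825 − 1219 = -$394.
Shutting down would mean losing the fixed cost of $878, so operating at a loss of $394 is better by $484.

Profit = -$394 at Q = 11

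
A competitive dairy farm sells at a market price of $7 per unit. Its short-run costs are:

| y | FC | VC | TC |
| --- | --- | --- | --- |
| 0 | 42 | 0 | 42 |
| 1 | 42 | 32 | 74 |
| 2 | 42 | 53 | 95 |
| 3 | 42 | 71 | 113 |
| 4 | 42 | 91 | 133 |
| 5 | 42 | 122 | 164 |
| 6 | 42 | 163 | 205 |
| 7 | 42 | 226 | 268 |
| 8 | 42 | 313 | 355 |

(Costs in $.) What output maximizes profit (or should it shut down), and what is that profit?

y = 0 (shut down); profit = -$42

Profit at each row (π = 7y − TC): y=0: -42; y=1: -67; y=2: -81; y=3: -92; y=4: -105; y=5: -129; y=6: -163; y=7: -219; y=8: -299.
Profit is highest at y = 0. Equivalently, the lowest AVC in the table is 91/4 ≈ $22.75 at y = 4, and P = $7 falls below it — price never covers variable cost, so the firm shuts down and loses only its fixed cost.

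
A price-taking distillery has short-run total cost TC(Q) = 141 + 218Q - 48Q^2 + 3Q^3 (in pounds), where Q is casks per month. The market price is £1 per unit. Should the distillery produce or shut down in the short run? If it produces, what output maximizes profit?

From TC, MC = TC'(Q) = 218 - 96Q + 9Q^2 and AVC = VC/Q = 218 - 48Q + 3Q^2.
The AVC parabola has its vertex at Q = 48/6 = 8, where AVC = 218 - 48·8 + 3·8^2 = £26.
P = £1 lies below min AVC = £26; no output level covers variable cost.
Best response: produce nothing and absorb the £141 fixed cost.

Shut down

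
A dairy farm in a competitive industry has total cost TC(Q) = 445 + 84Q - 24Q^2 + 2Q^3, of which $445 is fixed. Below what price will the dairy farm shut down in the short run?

The firm shuts down when price falls below the minimum of average variable cost. AVC = VC/Q = 84 - 24Q + 2Q^2.
At the minimum of AVC, MC = AVC. MC = 84 - 48Q + 6Q^2; setting MC = AVC gives 4Q^2 - 24Q = 0, so Q = 6. min AVC = 12.
The firm shuts down for any P below $12.

$12 per unit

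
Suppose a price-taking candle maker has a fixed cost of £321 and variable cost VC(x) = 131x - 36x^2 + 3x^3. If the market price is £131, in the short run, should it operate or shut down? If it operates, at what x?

Produce at x = 8

From TC, MC = TC'(x) = 131 - 72x + 9x^2 and AVC = VC/x = 131 - 36x + 3x^2.
The AVC parabola has its vertex at x = 36/6 = 6, where AVC = 131 - 36·6 + 3·6^2 = £23.
P = £131 exceeds min AVC = £23, so the firm stays open.
P = MC gives -72x + 9x^2 = 0, with roots 0 and 8. Take the larger (rising MC): x* = 8.
Check: AVC at x = 8 is £35 ≤ P, so revenue covers variable cost.
Profit = P·x − TC = 131·8 − 601 = £447.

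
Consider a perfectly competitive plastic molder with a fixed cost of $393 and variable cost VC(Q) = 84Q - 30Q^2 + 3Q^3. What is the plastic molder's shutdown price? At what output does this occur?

The shutdown price is the minimum of AVC. VC = 84Q - 30Q^2 + 3Q^3, so AVC = 84 - 30Q + 3Q^2.
At the minimum of AVC, MC = AVC. MC = 84 - 60Q + 9Q^2; setting MC = AVC gives 6Q^2 - 30Q = 0, so Q = 5. min AVC = 9.
The firm shuts down for any P below $9.

$9 per unit, at Q = 5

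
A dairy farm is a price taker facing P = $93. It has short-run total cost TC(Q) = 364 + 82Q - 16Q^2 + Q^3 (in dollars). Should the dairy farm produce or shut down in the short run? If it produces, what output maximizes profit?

Produce at Q = 11

Variable cost is VC = 82Q - 16Q^2 + Q^3, so AVC = VC/Q = 82 - 16Q + Q^2 and MC = dTC/dQ = 82 - 32Q + 3Q^2.
AVC hits its minimum where MC = AVC, at Q = 8, giving min AVC = 82 - 16·8 + 8^2 = $18.
Since P = $93 ≥ min AVC = $18, price covers variable cost and the firm should produce.
Solving P = MC: -11 - 32Q + 3Q^2 = 0 ⇒ Q = -1/3 or 11. On the upward-sloping branch, Q* = 11.
Check: AVC at Q = 11 is $27 ≤ P, so revenue covers variable cost.
Profit = P·Q − TC = 93·11 − 661 = $362.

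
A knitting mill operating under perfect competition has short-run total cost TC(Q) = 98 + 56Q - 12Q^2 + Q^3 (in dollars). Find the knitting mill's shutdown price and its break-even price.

Shutdown price = min AVC. AVC = 56 - 12Q + Q^2, with vertex at Q = 6 and minimum $20.
ATC = 98/Q + 56 - 12Q + Q^2. Setting dATC/dQ = −98/Q^2 − 12 + 2Q = 0 gives Q = 7 (since 2·7^3 − 12·7^2 = 98).
min ATC = 98/7 + 56 − 12·7 + 7^2 = $35. That is the break-even price.
Between these two prices the firm operates at a loss; above $35 it earns a profit.

Shutdown price = $20; break-even price = $35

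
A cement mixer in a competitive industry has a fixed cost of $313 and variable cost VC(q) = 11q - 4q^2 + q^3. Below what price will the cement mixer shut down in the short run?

Short-run supply begins at min AVC. From VC = 11q - 4q^2 + q^3, AVC = 11 - 4q + q^2.
At the minimum of AVC, MC = AVC. MC = 11 - 8q + 3q^2; setting MC = AVC gives 2q^2 - 4q = 0, so q = 2. min AVC = 7.
So the shutdown price is $7.

$7 per unit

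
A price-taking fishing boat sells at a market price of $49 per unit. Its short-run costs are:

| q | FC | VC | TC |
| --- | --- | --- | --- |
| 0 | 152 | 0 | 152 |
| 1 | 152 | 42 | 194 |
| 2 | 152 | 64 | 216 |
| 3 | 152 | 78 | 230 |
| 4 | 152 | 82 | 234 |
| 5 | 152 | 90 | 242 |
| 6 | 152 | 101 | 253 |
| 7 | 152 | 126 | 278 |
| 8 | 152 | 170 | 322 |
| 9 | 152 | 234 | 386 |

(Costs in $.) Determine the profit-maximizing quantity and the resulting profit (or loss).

Compute π = P·q − TC at each output: q=0: -152; q=1: -145; q=2: -118; q=3: -83; q=4: -38; q=5: 3; q=6: 41; q=7: 65; q=8: 70; q=9: 55.
Profit is maximized at q = 8. AVC there is 170/8 = $21.25 ≤ P, so producing beats shutting down (which would give -$152).

q = 8; profit = $70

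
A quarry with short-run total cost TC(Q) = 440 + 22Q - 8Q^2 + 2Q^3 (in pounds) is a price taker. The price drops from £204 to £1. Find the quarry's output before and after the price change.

Output falls from 7 to 0 (the firm shuts down)

MC = 22 - 16Q + 6Q^2; the shutdown threshold is min AVC = £14 (at Q = 2).
With P = £204 above the shutdown price, P = MC gives Q = 7.
At P = £1 < min AVC = £14, price no longer covers variable cost at any output, so the firm shuts down: Q = 0.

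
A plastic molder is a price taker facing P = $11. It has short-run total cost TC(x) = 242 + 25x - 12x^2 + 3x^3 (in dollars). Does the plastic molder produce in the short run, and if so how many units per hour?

Variable cost is VC = 25x - 12x^2 + 3x^3, so AVC = VC/x = 25 - 12x + 3x^2 and MC = dTC/dx = 25 - 24x + 9x^2.
AVC is minimized where dAVC/dx = -12 + 6x = 0, at x = 2; min AVC = 25 - 12·2 + 3·2^2 = $13.
P = $11 lies below min AVC = $13; no output level covers variable cost.
Shutting down limits the loss to fixed cost, $242.

Shut down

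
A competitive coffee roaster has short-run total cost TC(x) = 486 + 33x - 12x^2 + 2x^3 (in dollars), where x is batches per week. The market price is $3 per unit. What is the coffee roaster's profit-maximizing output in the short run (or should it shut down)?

From TC, MC = TC'(x) = 33 - 24x + 6x^2 and AVC = VC/x = 33 - 12x + 2x^2.
The AVC parabola has its vertex at x = 12/4 = 3, where AVC = 33 - 12·3 + 2·3^2 = $15.
P = $3 lies below min AVC = $15; no output level covers variable cost.
Best response: produce nothing and absorb the $486 fixed cost.

Shut down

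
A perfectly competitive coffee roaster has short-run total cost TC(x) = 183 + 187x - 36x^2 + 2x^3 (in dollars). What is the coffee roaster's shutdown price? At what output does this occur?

Short-run supply begins at min AVC. From VC = 187x - 36x^2 + 2x^3, AVC = 187 - 36x + 2x^2.
dAVC/dx = -36 + 4x = 0 gives x = 9. min AVC = 187 - 36·9 + 2·9^2 = 25.
For P < $25 the firm produces nothing.

$25 per unit, at x = 9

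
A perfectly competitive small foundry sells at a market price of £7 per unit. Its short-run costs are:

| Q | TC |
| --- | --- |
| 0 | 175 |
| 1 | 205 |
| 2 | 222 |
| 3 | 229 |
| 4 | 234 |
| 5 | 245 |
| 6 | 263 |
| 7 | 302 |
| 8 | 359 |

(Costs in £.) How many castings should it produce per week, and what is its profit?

Tabulate TR − TC: Q=0: -175; Q=1: -198; Q=2: -208; Q=3: -208; Q=4: -206; Q=5: -210; Q=6: -221; Q=7: -253; Q=8: -303.
Profit is highest at Q = 0. Equivalently, the lowest AVC in the table is 70/5 ≈ £14 at Q = 5, and P = £7 falls below it — price never covers variable cost, so the firm shuts down and loses only its fixed cost.

Q = 0 (shut down); profit = -£175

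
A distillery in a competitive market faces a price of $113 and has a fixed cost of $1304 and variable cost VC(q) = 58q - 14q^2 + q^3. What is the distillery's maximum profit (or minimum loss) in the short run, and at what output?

AVC = 58 - 14q + q^2; min AVC = $9 at q = 7. Since P = $113 ≥ min AVC, the firm produces.
MC = 58 - 28q + 3q^2. Setting P = MC and taking the root on the rising branch gives q* = 11.
TR = 113·11 = 1243. TC = 1304 + 275 = 1579. Profit = 1243 − 1579 = -$336.
That loss of $336 beats the $1304 the firm would lose by shutting down; producing recovers $968 of fixed cost.

Profit = -$336 at q = 11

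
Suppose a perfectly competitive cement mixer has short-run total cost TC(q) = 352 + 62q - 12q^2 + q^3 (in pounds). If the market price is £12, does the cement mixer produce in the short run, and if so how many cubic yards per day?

From TC, MC = TC'(q) = 62 - 24q + 3q^2 and AVC = VC/q = 62 - 12q + q^2.
The AVC parabola has its vertex at q = 12/2 = 6, where AVC = 62 - 12·6 + 6^2 = £26.
Since P = £12 < min AVC = £26, price fails to cover variable cost at any output.
Shutting down limits the loss to fixed cost, £352.

Shut down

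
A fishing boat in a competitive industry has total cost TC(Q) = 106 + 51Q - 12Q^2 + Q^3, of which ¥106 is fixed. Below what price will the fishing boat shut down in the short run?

The firm shuts down when price falls below the minimum of average variable cost. AVC = VC/Q = 51 - 12Q + Q^2.
dAVC/dQ = -12 + 2Q = 0 gives Q = 6. min AVC = 51 - 12·6 + 6^2 = 15.
So the shutdown price is ¥15.

¥15 per unit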